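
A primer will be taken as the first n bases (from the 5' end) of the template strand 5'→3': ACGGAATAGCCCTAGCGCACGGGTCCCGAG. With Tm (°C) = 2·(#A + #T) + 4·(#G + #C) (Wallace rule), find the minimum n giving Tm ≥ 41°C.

First 13 bases: ACGGAATAGCCCT → Tm = 40°C (< 41°C)
First 14 bases: ACGGAATAGCCCTA → Tm = 42°C (≥ 41°C)
Each additional base adds 2°C (A/T) or 4°C (G/C), so Tm is non-decreasing in n; n = 14 is the first length to reach 41°C.

n = 14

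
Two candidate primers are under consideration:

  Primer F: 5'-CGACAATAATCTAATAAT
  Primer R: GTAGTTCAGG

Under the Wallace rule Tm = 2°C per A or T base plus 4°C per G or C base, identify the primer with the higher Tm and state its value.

Primer F: A+T=14, G+C=4 → Tm = 2(14)+4(4) = 44°C
Primer R: A+T=5, G+C=5 → Tm = 2(5)+4(5) = 30°C
44°C vs 30°C → primer F is higher.

Primer F, 44°C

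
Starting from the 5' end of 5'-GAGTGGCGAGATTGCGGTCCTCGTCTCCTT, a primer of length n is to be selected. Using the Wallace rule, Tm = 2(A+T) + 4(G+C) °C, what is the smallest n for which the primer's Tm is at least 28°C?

First 7 bases: GAGTGGC → Tm = 24°C (< 28°C)
First 8 bases: GAGTGGCG → Tm = 28°C (≥ 28°C)
Each additional base adds 2°C (A/T) or 4°C (G/C), so Tm is non-decreasing in n; n = 8 is the first length to reach 28°C.

n = 8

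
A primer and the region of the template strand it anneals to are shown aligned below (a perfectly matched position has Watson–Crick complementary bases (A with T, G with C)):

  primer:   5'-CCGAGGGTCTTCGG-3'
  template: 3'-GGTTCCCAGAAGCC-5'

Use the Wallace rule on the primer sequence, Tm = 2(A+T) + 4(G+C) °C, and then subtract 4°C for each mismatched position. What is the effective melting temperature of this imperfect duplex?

Primer base counts: A=1, T=3, G=6, C=4 → A+T=4, G+C=10
Perfect-match Tm = 2(4) + 4(10) = 8 + 40 = 48°C
Mismatches (positions where the bases are not complementary): 1 (at position 3)
Effective Tm = 48 − 1×4 = 48 − 4 = 44°C

44°C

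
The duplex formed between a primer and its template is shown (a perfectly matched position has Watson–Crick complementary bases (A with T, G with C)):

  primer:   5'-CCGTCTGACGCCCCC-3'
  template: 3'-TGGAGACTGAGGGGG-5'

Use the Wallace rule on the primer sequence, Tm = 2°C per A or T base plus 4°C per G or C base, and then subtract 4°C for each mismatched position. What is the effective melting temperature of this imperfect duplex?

42°C

Primer base counts: A=1, T=2, G=3, C=9 → A+T=3, G+C=12
Perfect-match Tm = 2(3) + 4(12) = 6 + 48 = 54°C
Mismatches (positions where the bases are not complementary): 3 (at positions 1, 3, 10)
Effective Tm = 54 − 3×4 = 54 − 12 = 42°C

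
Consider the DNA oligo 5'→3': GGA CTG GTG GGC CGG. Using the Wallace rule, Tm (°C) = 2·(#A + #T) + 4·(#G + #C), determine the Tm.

C=3, T=2, G=9, A=1
A+T = 3, G+C = 12
Tm = 4·12 + 2·3 = 48 + 6 = 54°C

54°C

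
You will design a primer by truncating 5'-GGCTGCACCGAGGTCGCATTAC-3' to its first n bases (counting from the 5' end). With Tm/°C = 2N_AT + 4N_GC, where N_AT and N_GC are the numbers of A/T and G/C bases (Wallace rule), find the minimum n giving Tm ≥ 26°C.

n = 8

First 7 bases: GGCTGCA → Tm = 24°C (< 26°C)
First 8 bases: GGCTGCAC → Tm = 28°C (≥ 26°C)
Since every base adds ≥2°C, Tm only increases with n, so the threshold is first crossed at n = 8.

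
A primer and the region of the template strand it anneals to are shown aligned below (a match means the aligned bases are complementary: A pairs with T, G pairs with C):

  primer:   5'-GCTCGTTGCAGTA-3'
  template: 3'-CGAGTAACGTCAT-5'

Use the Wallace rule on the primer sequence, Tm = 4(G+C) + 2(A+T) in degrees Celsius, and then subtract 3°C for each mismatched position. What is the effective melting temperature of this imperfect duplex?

37°C

Primer base counts: A=2, T=4, G=4, C=3 → A+T=6, G+C=7
Perfect-match Tm = 2(6) + 4(7) = 12 + 28 = 40°C
Mismatches (positions where the bases are not complementary): 1 (at position 5)
Effective Tm = 40 − 1×3 = 40 − 3 = 37°C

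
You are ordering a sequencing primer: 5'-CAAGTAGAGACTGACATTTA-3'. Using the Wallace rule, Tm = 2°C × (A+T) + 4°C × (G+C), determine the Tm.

54°C

Counting bases: G=4, T=5, C=3, A=8
A+T = 13, G+C = 7
Tm = 2(13) + 4(7) = 26 + 28 = 54°C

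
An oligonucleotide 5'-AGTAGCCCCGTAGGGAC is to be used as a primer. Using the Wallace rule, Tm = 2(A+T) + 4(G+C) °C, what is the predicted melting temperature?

Counting bases: C=5, T=2, G=6, A=4
So N_AT = 6 and N_GC = 11.
Tm = 2×6 + 4×11 = 56°C

56°C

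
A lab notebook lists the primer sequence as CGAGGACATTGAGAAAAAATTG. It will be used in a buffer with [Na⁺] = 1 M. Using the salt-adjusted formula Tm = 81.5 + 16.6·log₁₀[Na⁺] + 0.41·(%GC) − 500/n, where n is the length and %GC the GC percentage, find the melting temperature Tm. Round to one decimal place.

Length n = 22. C=2, T=4, A=10, G=6
G+C = 8, so %GC = 8/22 × 100 = 36.364%
Salt term: 16.6 × (0) = 0
GC term: 0.41 × 36.364 = 14.909; length term: −500/22 = −22.727
Tm = 81.5 + (0) + 14.909 − 22.727 = 73.682 → 73.7°C

73.7°C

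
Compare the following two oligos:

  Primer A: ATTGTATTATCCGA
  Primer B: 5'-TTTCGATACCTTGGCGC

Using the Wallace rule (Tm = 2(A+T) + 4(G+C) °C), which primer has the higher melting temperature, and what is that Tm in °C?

Primer A: A+T=10, G+C=4 → Tm = 2(10)+4(4) = 36°C
Primer B: A+T=8, G+C=9 → Tm = 2(8)+4(9) = 52°C
36°C vs 52°C → primer B is higher.

Primer B, 52°C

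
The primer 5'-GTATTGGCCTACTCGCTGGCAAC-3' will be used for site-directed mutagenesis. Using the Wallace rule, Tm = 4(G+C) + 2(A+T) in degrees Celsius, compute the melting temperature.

Scanning the sequence gives C=7, A=4, T=6, G=6.
So N_AT = 10 and N_GC = 13.
Tm = 4·13 + 2·10 = 52 + 20 = 72°C

72°C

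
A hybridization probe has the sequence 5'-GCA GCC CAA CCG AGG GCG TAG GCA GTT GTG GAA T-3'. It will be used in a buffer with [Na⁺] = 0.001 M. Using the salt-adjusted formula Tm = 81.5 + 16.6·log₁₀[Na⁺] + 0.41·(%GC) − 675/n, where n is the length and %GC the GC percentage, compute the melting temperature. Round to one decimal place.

37.2°C

Length n = 34. Scanning the sequence gives G=13, T=5, A=8, C=8.
G+C = 21, so %GC = 21/34 × 100 = 61.765%
Salt term: 16.6 × (-3) = -49.8
GC term: 0.41 × 61.765 = 25.324; length term: −675/34 = −19.853
Tm = 81.5 + (-49.8) + 25.324 − 19.853 = 37.171 → 37.2°C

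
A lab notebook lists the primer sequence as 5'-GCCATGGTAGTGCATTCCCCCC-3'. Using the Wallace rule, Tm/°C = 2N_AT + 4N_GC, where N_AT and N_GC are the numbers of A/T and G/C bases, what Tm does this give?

C=9, T=5, A=3, G=5
AT pairs contribute 8, GC pairs contribute 14.
Tm = 4·14 + 2·8 = 56 + 16 = 72°C

72°C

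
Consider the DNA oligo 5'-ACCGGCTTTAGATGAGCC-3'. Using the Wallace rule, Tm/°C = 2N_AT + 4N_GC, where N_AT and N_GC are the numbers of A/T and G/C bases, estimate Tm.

56°C

T=4, C=5, A=4, G=5
So N_AT = 8 and N_GC = 10.
Tm = 4·10 + 2·8 = 40 + 16 = 56°C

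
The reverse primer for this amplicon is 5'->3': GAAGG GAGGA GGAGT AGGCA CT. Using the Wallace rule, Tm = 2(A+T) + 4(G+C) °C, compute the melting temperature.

Counting bases: T=2, A=7, G=11, C=2
AT pairs contribute 9, GC pairs contribute 13.
Tm = 4·13 + 2·9 = 52 + 18 = 70°C

70°C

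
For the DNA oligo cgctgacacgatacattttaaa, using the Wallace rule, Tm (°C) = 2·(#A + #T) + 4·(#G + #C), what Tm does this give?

Counting bases: T=6, C=5, G=3, A=8
AT pairs contribute 14, GC pairs contribute 8.
Tm = 4·8 + 2·14 = 32 + 28 = 60°C

60°C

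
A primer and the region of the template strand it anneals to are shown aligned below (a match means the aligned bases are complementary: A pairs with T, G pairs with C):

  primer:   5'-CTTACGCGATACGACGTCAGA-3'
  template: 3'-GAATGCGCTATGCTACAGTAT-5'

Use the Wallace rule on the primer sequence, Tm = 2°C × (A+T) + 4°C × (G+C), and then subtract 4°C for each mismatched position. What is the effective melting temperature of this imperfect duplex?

56°C

Primer base counts: A=6, T=4, G=5, C=6 → A+T=10, G+C=11
Perfect-match Tm = 2(10) + 4(11) = 20 + 44 = 64°C
Mismatches (positions where the bases are not complementary): 2 (at positions 15, 20)
Effective Tm = 64 − 2×4 = 64 − 8 = 56°C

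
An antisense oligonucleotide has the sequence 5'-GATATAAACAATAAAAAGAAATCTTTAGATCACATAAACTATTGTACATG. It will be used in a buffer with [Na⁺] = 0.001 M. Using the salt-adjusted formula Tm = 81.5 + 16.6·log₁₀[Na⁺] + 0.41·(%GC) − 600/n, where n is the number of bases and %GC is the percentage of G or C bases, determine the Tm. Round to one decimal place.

28.7°C

Length n = 50. Scanning the sequence gives T=14, G=5, A=25, C=6.
G+C = 11, so %GC = 11/50 × 100 = 22%
Salt term: 16.6 × (-3) = -49.8
GC term: 0.41 × 22 = 9.02; length term: −600/50 = −12
Tm = 81.5 + (-49.8) + 9.02 − 12 = 28.72 → 28.7°C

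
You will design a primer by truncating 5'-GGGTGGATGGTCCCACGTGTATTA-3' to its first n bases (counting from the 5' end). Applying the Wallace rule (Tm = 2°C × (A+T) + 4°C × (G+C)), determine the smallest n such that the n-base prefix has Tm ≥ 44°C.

n = 13

First 12 bases: GGGTGGATGGTC → Tm = 40°C (< 44°C)
First 13 bases: GGGTGGATGGTCC → Tm = 44°C (≥ 44°C)
Each additional base adds 2°C (A/T) or 4°C (G/C), so Tm is non-decreasing in n; n = 13 is the first length to reach 44°C.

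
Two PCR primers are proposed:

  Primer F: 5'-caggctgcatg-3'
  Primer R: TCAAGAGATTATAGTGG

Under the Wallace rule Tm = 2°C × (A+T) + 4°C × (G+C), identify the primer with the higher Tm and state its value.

Primer R, 46°C

Primer F: A+T=4, G+C=7 → Tm = 2(4)+4(7) = 36°C
Primer R: A+T=11, G+C=6 → Tm = 2(11)+4(6) = 46°C
36°C vs 46°C → primer R is higher.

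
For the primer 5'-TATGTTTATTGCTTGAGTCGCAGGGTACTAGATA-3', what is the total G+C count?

13

Counting bases: G=9, C=4, A=8, T=13
Total G or C: 9 + 4 = 13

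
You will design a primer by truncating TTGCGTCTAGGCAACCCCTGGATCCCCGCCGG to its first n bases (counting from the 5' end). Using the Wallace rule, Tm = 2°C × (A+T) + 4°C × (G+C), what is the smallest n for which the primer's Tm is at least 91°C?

First 27 bases: TTGCGTCTAGGCAACCCCTGGATCCCC → Tm = 88°C (< 91°C)
First 28 bases: TTGCGTCTAGGCAACCCCTGGATCCCCG → Tm = 92°C (≥ 91°C)
Each additional base adds 2°C (A/T) or 4°C (G/C), so Tm is non-decreasing in n; n = 28 is the first length to reach 91°C.

n = 28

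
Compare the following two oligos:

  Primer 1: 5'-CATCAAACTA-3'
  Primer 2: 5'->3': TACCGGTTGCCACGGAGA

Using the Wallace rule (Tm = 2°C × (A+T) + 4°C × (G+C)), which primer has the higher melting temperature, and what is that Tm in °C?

Primer 1: A+T=7, G+C=3 → Tm = 2(7)+4(3) = 26°C
Primer 2: A+T=7, G+C=11 → Tm = 2(7)+4(11) = 58°C
26°C vs 58°C → primer 2 is higher.

Primer 2, 58°C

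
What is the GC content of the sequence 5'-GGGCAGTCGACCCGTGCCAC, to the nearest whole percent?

Counting bases: T=2, A=3, G=7, C=8
G+C = 7 + 8 = 15 out of 20 bases
%GC = 15/20 × 100 = 75% ≈ 75%

75%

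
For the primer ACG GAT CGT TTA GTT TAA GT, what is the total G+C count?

7

Base counts: G=5, C=2, T=8, A=5
Total G or C: 5 + 2 = 7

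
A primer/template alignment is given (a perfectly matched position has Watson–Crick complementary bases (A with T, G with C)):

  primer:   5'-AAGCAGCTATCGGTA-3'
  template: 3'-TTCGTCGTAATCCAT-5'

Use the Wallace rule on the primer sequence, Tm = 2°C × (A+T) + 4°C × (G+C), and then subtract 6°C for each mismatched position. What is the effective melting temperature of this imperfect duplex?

Primer base counts: A=5, T=3, G=4, C=3 → A+T=8, G+C=7
Perfect-match Tm = 2(8) + 4(7) = 16 + 28 = 44°C
Mismatches (positions where the bases are not complementary): 3 (at positions 8, 9, 11)
Effective Tm = 44 − 3×6 = 44 − 18 = 26°C

26°C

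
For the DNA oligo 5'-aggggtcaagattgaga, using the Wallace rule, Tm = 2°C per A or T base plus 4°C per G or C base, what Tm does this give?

50°C

C=1, T=3, A=6, G=7
AT pairs contribute 9, GC pairs contribute 8.
Tm = 2(9) + 4(8) = 18 + 32 = 50°C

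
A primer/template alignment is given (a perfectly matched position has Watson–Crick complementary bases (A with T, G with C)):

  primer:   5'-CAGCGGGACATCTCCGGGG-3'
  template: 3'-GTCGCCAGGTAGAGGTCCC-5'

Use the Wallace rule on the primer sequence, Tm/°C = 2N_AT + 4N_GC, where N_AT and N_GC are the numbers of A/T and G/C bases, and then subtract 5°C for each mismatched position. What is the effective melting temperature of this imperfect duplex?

51°C

Primer base counts: A=3, T=2, G=8, C=6 → A+T=5, G+C=14
Perfect-match Tm = 2(5) + 4(14) = 10 + 56 = 66°C
Mismatches (positions where the bases are not complementary): 3 (at positions 7, 8, 16)
Effective Tm = 66 − 3×5 = 66 − 15 = 51°C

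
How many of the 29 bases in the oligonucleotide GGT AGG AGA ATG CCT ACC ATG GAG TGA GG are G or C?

16

Scanning the sequence gives A=8, G=12, T=5, C=4.
Total G or C: 12 + 4 = 16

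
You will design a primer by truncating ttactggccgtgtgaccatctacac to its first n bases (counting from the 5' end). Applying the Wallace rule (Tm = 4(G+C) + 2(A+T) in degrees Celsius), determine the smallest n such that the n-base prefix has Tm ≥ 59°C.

n = 20

First 19 bases: TTACTGGCCGTGTGACCAT → Tm = 58°C (< 59°C)
First 20 bases: TTACTGGCCGTGTGACCATC → Tm = 62°C (≥ 59°C)
Each additional base adds 2°C (A/T) or 4°C (G/C), so Tm is non-decreasing in n; n = 20 is the first length to reach 59°C.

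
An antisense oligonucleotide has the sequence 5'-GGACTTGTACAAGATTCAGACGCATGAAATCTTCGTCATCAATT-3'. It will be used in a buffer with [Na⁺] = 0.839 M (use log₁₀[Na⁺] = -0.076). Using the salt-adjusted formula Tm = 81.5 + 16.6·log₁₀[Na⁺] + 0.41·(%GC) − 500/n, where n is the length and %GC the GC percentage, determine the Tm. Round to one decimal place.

84.7°C

Length n = 44. Counting bases: G=8, A=14, T=13, C=9
G+C = 17, so %GC = 17/44 × 100 = 38.636%
Salt term: 16.6 × (-0.076) = -1.262
GC term: 0.41 × 38.636 = 15.841; length term: −500/44 = −11.364
Tm = 81.5 + (-1.262) + 15.841 − 11.364 = 84.715 → 84.7°C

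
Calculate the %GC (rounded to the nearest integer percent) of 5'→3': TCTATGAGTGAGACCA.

44%

Base counts: G=4, A=5, C=3, T=4
G+C = 4 + 3 = 7 out of 16 bases
%GC = 7/16 × 100 = 43.75% ≈ 44%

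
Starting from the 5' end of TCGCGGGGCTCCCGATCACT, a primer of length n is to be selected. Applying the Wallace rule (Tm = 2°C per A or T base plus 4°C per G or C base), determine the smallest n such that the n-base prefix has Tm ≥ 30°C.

First 7 bases: TCGCGGG → Tm = 26°C (< 30°C)
First 8 bases: TCGCGGGG → Tm = 30°C (≥ 30°C)
Since every base adds ≥2°C, Tm only increases with n, so the threshold is first crossed at n = 8.

n = 8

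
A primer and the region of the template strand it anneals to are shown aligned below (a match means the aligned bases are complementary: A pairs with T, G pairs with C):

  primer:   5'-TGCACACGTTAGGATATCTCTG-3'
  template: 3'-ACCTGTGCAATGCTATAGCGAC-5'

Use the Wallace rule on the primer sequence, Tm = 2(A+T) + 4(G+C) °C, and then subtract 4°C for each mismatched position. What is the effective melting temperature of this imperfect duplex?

Primer base counts: A=5, T=7, G=5, C=5 → A+T=12, G+C=10
Perfect-match Tm = 2(12) + 4(10) = 24 + 40 = 64°C
Mismatches (positions where the bases are not complementary): 3 (at positions 3, 12, 19)
Effective Tm = 64 − 3×4 = 64 − 12 = 52°C

52°C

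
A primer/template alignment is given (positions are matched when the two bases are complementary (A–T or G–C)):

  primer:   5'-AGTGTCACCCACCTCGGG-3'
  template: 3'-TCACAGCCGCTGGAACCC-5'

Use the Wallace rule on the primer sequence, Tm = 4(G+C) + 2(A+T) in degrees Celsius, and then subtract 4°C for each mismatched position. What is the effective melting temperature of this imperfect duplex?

44°C

Primer base counts: A=3, T=3, G=5, C=7 → A+T=6, G+C=12
Perfect-match Tm = 2(6) + 4(12) = 12 + 48 = 60°C
Mismatches (positions where the bases are not complementary): 4 (at positions 7, 8, 10, 15)
Effective Tm = 60 − 4×4 = 60 − 16 = 44°C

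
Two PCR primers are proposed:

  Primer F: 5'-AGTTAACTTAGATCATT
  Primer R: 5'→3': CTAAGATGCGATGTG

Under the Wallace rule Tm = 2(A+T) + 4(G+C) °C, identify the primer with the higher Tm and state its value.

Primer R, 44°C

Primer F: A+T=13, G+C=4 → Tm = 2(13)+4(4) = 42°C
Primer R: A+T=8, G+C=7 → Tm = 2(8)+4(7) = 44°C
42°C vs 44°C → primer R is higher.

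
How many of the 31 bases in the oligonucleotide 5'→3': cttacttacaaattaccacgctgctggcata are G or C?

Scanning the sequence gives C=9, G=4, T=9, A=9.
G+C = 4 + 9 = 13

13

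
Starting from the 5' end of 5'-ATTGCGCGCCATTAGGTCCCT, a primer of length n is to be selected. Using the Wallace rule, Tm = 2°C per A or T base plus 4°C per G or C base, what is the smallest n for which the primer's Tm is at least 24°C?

n = 8

First 7 bases: ATTGCGC → Tm = 22°C (< 24°C)
First 8 bases: ATTGCGCG → Tm = 26°C (≥ 24°C)
Each additional base adds 2°C (A/T) or 4°C (G/C), so Tm is non-decreasing in n; n = 8 is the first length to reach 24°C.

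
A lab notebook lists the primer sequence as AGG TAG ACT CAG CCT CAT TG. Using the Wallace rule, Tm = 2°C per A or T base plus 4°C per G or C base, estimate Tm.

60°C

Base counts: T=5, G=5, A=5, C=5
So N_AT = 10 and N_GC = 10.
Tm = 2×10 + 4×10 = 60°C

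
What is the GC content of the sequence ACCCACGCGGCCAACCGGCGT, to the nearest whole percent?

76%

Scanning the sequence gives C=10, G=6, T=1, A=4.
G+C = 6 + 10 = 16 out of 21 bases
%GC = 16/21 × 100 = 76.19% ≈ 76%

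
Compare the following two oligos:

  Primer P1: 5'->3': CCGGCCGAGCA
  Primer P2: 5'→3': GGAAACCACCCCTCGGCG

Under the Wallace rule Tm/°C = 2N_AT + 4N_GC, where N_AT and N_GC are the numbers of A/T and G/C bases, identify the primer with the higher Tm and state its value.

Primer P1: A+T=2, G+C=9 → Tm = 2(2)+4(9) = 40°C
Primer P2: A+T=5, G+C=13 → Tm = 2(5)+4(13) = 62°C
40°C vs 62°C → primer P2 is higher.

Primer P2, 62°C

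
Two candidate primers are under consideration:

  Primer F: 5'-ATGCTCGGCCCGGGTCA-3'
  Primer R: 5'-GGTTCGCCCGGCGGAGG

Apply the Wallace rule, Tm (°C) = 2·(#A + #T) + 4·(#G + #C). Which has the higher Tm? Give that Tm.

Primer R, 62°C

Primer F: A+T=5, G+C=12 → Tm = 2(5)+4(12) = 58°C
Primer R: A+T=3, G+C=14 → Tm = 2(3)+4(14) = 62°C
58°C vs 62°C → primer R is higher.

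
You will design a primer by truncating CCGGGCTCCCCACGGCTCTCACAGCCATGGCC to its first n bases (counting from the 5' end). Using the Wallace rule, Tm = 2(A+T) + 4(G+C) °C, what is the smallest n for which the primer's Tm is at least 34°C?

First 8 bases: CCGGGCTC → Tm = 30°C (< 34°C)
First 9 bases: CCGGGCTCC → Tm = 34°C (≥ 34°C)
Since every base adds ≥2°C, Tm only increases with n, so the threshold is first crossed at n = 9.

n = 9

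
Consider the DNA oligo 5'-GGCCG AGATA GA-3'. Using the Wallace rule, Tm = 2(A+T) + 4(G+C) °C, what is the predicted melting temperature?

38°C

Base counts: A=4, C=2, T=1, G=5
A+T = 5, G+C = 7
Tm = 4·7 + 2·5 = 28 + 10 = 38°C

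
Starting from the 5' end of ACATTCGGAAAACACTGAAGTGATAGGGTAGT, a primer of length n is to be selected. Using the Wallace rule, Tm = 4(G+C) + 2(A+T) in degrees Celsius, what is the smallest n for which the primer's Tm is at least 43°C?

First 15 bases: ACATTCGGAAAACAC → Tm = 42°C (< 43°C)
First 16 bases: ACATTCGGAAAACACT → Tm = 44°C (≥ 43°C)
Since every base adds ≥2°C, Tm only increases with n, so the threshold is first crossed at n = 16.

n = 16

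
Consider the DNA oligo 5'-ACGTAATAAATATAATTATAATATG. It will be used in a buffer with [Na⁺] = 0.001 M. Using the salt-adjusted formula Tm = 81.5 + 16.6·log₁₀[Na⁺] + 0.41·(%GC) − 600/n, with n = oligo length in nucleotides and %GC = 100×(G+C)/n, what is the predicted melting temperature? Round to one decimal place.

12.6°C

Length n = 25. Base counts: C=1, T=9, A=13, G=2
G+C = 3, so %GC = 3/25 × 100 = 12%
Salt term: 16.6 × (-3) = -49.8
GC term: 0.41 × 12 = 4.92; length term: −600/25 = −24
Tm = 81.5 + (-49.8) + 4.92 − 24 = 12.62 → 12.6°C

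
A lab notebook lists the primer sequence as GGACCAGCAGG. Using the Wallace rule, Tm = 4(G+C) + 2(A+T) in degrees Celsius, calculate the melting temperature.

38°C

Scanning the sequence gives C=3, T=0, A=3, G=5.
A+T = 3, G+C = 8
Tm = 2×3 + 4×8 = 38°C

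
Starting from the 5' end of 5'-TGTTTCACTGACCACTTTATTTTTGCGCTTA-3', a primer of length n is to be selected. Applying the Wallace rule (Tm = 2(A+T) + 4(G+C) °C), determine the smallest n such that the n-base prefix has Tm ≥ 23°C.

First 8 bases: TGTTTCAC → Tm = 22°C (< 23°C)
First 9 bases: TGTTTCACT → Tm = 24°C (≥ 23°C)
Each additional base adds 2°C (A/T) or 4°C (G/C), so Tm is non-decreasing in n; n = 9 is the first length to reach 23°C.

n = 9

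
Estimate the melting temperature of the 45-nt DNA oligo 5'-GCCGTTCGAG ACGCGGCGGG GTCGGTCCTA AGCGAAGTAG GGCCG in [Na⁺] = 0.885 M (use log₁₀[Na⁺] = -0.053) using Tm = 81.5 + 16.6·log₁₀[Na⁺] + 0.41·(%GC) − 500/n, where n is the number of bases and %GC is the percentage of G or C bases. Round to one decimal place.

Length n = 45. G=20, C=12, T=6, A=7
G+C = 32, so %GC = 32/45 × 100 = 71.111%
Salt term: 16.6 × (-0.053) = -0.88
GC term: 0.41 × 71.111 = 29.156; length term: −500/45 = −11.111
Tm = 81.5 + (-0.88) + 29.156 − 11.111 = 98.665 → 98.7°C

98.7°C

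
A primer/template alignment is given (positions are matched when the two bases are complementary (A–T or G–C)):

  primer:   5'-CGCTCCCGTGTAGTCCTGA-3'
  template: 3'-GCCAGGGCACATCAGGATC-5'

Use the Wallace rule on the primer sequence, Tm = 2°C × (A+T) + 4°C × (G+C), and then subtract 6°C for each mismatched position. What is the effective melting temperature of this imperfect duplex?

44°C

Primer base counts: A=2, T=5, G=5, C=7 → A+T=7, G+C=12
Perfect-match Tm = 2(7) + 4(12) = 14 + 48 = 62°C
Mismatches (positions where the bases are not complementary): 3 (at positions 3, 18, 19)
Effective Tm = 62 − 3×6 = 62 − 18 = 44°C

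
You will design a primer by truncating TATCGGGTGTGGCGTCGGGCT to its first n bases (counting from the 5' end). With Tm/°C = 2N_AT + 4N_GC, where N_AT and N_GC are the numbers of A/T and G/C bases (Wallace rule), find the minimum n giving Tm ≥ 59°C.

First 17 bases: TATCGGGTGTGGCGTCG → Tm = 56°C (< 59°C)
First 18 bases: TATCGGGTGTGGCGTCGG → Tm = 60°C (≥ 59°C)
Each additional base adds 2°C (A/T) or 4°C (G/C), so Tm is non-decreasing in n; n = 18 is the first length to reach 59°C.

n = 18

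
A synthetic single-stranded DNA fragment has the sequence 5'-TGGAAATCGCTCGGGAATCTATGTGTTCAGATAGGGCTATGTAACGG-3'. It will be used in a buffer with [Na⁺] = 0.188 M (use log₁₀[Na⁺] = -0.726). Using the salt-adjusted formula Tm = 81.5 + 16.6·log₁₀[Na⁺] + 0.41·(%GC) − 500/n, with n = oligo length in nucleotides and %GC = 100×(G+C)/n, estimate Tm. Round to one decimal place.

78.0°C

Length n = 47. Base counts: T=13, A=12, G=15, C=7
G+C = 22, so %GC = 22/47 × 100 = 46.809%
Salt term: 16.6 × (-0.726) = -12.052
GC term: 0.41 × 46.809 = 19.192; length term: −500/47 = −10.638
Tm = 81.5 + (-12.052) + 19.192 − 10.638 = 78.002 → 78.0°C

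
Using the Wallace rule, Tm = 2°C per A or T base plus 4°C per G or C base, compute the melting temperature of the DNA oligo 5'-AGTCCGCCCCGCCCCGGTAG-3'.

72°C

Base counts: G=6, C=10, A=2, T=2
So N_AT = 4 and N_GC = 16.
Tm = 2×4 + 4×16 = 72°C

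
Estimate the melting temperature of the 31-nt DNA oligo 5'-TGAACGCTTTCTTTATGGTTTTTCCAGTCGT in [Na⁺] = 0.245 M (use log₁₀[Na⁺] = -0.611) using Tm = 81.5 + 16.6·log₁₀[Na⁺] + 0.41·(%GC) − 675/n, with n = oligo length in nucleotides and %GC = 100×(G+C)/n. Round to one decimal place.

Length n = 31. C=6, T=15, A=4, G=6
G+C = 12, so %GC = 12/31 × 100 = 38.71%
Salt term: 16.6 × (-0.611) = -10.143
GC term: 0.41 × 38.71 = 15.871; length term: −675/31 = −21.774
Tm = 81.5 + (-10.143) + 15.871 − 21.774 = 65.454 → 65.5°C

65.5°C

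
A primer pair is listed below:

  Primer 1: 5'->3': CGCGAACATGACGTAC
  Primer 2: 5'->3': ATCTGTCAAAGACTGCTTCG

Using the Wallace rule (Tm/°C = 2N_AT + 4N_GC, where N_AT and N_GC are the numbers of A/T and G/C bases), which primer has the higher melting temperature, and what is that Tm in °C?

Primer 1: A+T=7, G+C=9 → Tm = 2(7)+4(9) = 50°C
Primer 2: A+T=11, G+C=9 → Tm = 2(11)+4(9) = 58°C
50°C vs 58°C → primer 2 is higher.

Primer 2, 58°C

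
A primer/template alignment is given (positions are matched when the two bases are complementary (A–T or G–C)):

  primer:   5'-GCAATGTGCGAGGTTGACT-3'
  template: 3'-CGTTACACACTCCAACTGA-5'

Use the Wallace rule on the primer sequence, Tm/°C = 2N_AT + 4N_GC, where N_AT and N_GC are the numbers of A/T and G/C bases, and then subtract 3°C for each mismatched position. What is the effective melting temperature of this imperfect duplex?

55°C

Primer base counts: A=4, T=5, G=7, C=3 → A+T=9, G+C=10
Perfect-match Tm = 2(9) + 4(10) = 18 + 40 = 58°C
Mismatches (positions where the bases are not complementary): 1 (at position 9)
Effective Tm = 58 − 1×3 = 58 − 3 = 55°C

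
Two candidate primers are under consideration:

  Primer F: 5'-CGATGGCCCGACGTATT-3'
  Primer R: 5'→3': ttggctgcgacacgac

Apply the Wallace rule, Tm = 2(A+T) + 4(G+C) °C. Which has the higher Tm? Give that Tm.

Primer F: A+T=7, G+C=10 → Tm = 2(7)+4(10) = 54°C
Primer R: A+T=6, G+C=10 → Tm = 2(6)+4(10) = 52°C
54°C vs 52°C → primer F is higher.

Primer F, 54°C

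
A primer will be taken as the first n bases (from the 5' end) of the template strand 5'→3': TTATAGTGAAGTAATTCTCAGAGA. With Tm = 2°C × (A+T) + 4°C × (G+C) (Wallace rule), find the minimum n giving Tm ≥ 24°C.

First 9 bases: TTATAGTGA → Tm = 22°C (< 24°C)
First 10 bases: TTATAGTGAA → Tm = 24°C (≥ 24°C)
Each additional base adds 2°C (A/T) or 4°C (G/C), so Tm is non-decreasing in n; n = 10 is the first length to reach 24°C.

n = 10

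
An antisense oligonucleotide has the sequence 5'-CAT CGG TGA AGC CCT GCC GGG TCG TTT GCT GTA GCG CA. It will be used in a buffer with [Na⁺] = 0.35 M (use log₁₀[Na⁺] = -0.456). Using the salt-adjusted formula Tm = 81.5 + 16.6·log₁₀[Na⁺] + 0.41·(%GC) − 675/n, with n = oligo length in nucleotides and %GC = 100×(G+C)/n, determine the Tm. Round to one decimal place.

82.1°C

Length n = 38. Scanning the sequence gives G=13, A=5, T=9, C=11.
G+C = 24, so %GC = 24/38 × 100 = 63.158%
Salt term: 16.6 × (-0.456) = -7.57
GC term: 0.41 × 63.158 = 25.895; length term: −675/38 = −17.763
Tm = 81.5 + (-7.57) + 25.895 − 17.763 = 82.062 → 82.1°C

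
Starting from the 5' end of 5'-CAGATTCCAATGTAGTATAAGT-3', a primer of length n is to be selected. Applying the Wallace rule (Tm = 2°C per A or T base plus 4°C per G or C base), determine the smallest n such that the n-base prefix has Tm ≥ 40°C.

First 14 bases: CAGATTCCAATGTA → Tm = 38°C (< 40°C)
First 15 bases: CAGATTCCAATGTAG → Tm = 42°C (≥ 40°C)
Since every base adds ≥2°C, Tm only increases with n, so the threshold is first crossed at n = 15.

n = 15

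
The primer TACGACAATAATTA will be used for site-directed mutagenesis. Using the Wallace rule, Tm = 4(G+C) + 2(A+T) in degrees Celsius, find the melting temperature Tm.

34°C

Scanning the sequence gives C=2, G=1, T=4, A=7.
AT pairs contribute 11, GC pairs contribute 3.
Tm = 2(11) + 4(3) = 22 + 12 = 34°C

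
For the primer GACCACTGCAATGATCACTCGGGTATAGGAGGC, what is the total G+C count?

Counting bases: C=8, T=6, A=9, G=10
G+C = 10 + 8 = 18

18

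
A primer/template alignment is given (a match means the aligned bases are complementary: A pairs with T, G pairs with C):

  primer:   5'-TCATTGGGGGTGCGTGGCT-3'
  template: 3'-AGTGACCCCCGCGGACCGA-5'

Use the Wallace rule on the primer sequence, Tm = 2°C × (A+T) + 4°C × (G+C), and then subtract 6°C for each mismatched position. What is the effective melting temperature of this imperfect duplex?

44°C

Primer base counts: A=1, T=6, G=9, C=3 → A+T=7, G+C=12
Perfect-match Tm = 2(7) + 4(12) = 14 + 48 = 62°C
Mismatches (positions where the bases are not complementary): 3 (at positions 4, 11, 14)
Effective Tm = 62 − 3×6 = 62 − 18 = 44°C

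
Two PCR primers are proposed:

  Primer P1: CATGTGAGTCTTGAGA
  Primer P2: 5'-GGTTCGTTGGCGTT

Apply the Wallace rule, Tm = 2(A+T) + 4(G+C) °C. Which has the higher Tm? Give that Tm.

Primer P1, 46°C

Primer P1: A+T=9, G+C=7 → Tm = 2(9)+4(7) = 46°C
Primer P2: A+T=6, G+C=8 → Tm = 2(6)+4(8) = 44°C
46°C vs 44°C → primer P1 is higher.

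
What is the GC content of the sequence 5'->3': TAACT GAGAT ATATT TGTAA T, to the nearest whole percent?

19%

Scanning the sequence gives T=9, G=3, A=8, C=1.
G+C = 3 + 1 = 4 out of 21 bases
%GC = 4/21 × 100 = 19.05% ≈ 19%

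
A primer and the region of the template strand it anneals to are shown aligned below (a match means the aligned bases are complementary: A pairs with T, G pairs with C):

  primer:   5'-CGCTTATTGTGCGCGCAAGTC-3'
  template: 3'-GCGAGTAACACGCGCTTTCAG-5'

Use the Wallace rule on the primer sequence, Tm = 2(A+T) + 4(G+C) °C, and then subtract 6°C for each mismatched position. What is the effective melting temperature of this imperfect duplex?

54°C

Primer base counts: A=3, T=6, G=6, C=6 → A+T=9, G+C=12
Perfect-match Tm = 2(9) + 4(12) = 18 + 48 = 66°C
Mismatches (positions where the bases are not complementary): 2 (at positions 5, 16)
Effective Tm = 66 − 2×6 = 66 − 12 = 54°C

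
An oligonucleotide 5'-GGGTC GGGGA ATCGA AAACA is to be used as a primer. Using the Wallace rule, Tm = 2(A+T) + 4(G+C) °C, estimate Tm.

Base counts: T=2, C=3, A=7, G=8
AT pairs contribute 9, GC pairs contribute 11.
Tm = 2(9) + 4(11) = 18 + 44 = 62°C

62°C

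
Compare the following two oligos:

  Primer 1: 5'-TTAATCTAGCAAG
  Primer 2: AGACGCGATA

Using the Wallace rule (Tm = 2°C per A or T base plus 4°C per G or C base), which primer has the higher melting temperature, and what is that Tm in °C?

Primer 1, 34°C

Primer 1: A+T=9, G+C=4 → Tm = 2(9)+4(4) = 34°C
Primer 2: A+T=5, G+C=5 → Tm = 2(5)+4(5) = 30°C
34°C vs 30°C → primer 1 is higher.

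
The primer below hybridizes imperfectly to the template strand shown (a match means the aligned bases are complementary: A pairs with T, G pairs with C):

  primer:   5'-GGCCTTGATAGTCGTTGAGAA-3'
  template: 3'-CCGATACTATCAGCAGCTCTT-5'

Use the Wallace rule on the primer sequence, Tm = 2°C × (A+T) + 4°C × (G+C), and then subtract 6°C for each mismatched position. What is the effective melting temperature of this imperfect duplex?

Primer base counts: A=5, T=6, G=7, C=3 → A+T=11, G+C=10
Perfect-match Tm = 2(11) + 4(10) = 22 + 40 = 62°C
Mismatches (positions where the bases are not complementary): 3 (at positions 4, 5, 16)
Effective Tm = 62 − 3×6 = 62 − 18 = 44°C

44°C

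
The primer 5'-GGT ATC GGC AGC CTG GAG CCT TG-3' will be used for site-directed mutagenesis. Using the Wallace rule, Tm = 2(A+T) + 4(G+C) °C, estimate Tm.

Scanning the sequence gives G=9, T=5, A=3, C=6.
AT pairs contribute 8, GC pairs contribute 15.
Tm = 2×8 + 4×15 = 76°C

76°C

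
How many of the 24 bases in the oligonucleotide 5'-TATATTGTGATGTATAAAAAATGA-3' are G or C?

4

Base counts: G=4, C=0, T=9, A=11
G+C = 4 + 0 = 4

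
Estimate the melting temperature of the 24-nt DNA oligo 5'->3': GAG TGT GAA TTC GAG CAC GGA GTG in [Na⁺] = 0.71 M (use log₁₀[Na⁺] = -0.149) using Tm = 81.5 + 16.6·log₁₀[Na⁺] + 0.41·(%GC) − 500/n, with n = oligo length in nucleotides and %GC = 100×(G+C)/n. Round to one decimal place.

80.4°C

Length n = 24. Counting bases: G=10, T=5, C=3, A=6
G+C = 13, so %GC = 13/24 × 100 = 54.167%
Salt term: 16.6 × (-0.149) = -2.473
GC term: 0.41 × 54.167 = 22.208; length term: −500/24 = −20.833
Tm = 81.5 + (-2.473) + 22.208 − 20.833 = 80.402 → 80.4°C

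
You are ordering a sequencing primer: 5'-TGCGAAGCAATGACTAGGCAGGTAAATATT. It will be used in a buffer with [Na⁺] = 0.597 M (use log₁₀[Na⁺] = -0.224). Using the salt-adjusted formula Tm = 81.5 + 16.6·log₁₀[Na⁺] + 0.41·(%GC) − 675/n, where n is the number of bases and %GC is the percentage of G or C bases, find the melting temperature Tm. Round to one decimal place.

Length n = 30. Scanning the sequence gives G=8, A=11, C=4, T=7.
G+C = 12, so %GC = 12/30 × 100 = 40%
Salt term: 16.6 × (-0.224) = -3.718
GC term: 0.41 × 40 = 16.4; length term: −675/30 = −22.5
Tm = 81.5 + (-3.718) + 16.4 − 22.5 = 71.682 → 71.7°C

71.7°C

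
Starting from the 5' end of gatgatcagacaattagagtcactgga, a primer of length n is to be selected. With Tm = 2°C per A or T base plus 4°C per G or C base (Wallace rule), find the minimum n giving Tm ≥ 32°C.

First 10 bases: GATGATCAGA → Tm = 28°C (< 32°C)
First 11 bases: GATGATCAGAC → Tm = 32°C (≥ 32°C)
Since every base adds ≥2°C, Tm only increases with n, so the threshold is first crossed at n = 11.

n = 11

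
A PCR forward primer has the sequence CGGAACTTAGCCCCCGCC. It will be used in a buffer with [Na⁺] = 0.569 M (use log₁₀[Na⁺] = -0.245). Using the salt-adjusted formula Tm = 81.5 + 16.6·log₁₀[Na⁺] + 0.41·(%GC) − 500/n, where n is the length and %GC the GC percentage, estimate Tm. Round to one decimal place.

Length n = 18. Base counts: G=4, T=2, A=3, C=9
G+C = 13, so %GC = 13/18 × 100 = 72.222%
Salt term: 16.6 × (-0.245) = -4.067
GC term: 0.41 × 72.222 = 29.611; length term: −500/18 = −27.778
Tm = 81.5 + (-4.067) + 29.611 − 27.778 = 79.266 → 79.3°C

79.3°C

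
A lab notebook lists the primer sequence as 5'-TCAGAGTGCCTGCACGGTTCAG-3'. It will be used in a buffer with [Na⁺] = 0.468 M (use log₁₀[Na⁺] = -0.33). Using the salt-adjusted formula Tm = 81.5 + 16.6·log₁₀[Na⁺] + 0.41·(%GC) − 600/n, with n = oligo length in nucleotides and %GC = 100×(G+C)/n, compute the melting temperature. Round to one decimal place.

Length n = 22. C=6, T=5, G=7, A=4
G+C = 13, so %GC = 13/22 × 100 = 59.091%
Salt term: 16.6 × (-0.33) = -5.478
GC term: 0.41 × 59.091 = 24.227; length term: −600/22 = −27.273
Tm = 81.5 + (-5.478) + 24.227 − 27.273 = 72.976 → 73.0°C

73.0°C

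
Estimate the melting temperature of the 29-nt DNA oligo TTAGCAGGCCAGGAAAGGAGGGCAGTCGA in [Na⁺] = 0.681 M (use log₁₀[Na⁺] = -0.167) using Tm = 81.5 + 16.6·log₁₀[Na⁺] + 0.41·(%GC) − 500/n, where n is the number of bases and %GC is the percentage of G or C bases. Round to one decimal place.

Length n = 29. Base counts: T=3, G=12, C=5, A=9
G+C = 17, so %GC = 17/29 × 100 = 58.621%
Salt term: 16.6 × (-0.167) = -2.772
GC term: 0.41 × 58.621 = 24.035; length term: −500/29 = −17.241
Tm = 81.5 + (-2.772) + 24.035 − 17.241 = 85.522 → 85.5°C

85.5°C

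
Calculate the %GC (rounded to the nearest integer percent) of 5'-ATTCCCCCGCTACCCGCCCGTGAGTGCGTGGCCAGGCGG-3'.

74%

Counting bases: G=13, T=6, A=4, C=16
G+C = 13 + 16 = 29 out of 39 bases
%GC = 29/39 × 100 = 74.36% ≈ 74%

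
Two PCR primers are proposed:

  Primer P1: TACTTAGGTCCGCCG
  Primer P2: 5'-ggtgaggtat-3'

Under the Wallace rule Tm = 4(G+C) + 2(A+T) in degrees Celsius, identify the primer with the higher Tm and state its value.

Primer P1, 48°C

Primer P1: A+T=6, G+C=9 → Tm = 2(6)+4(9) = 48°C
Primer P2: A+T=5, G+C=5 → Tm = 2(5)+4(5) = 30°C
48°C vs 30°C → primer P1 is higher.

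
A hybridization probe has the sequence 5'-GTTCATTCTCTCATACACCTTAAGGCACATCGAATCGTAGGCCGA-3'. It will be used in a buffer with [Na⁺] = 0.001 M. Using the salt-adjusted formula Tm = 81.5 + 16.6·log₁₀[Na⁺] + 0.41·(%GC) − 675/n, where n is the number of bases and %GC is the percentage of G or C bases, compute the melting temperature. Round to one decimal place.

35.8°C

Length n = 45. Counting bases: G=8, A=12, C=13, T=12
G+C = 21, so %GC = 21/45 × 100 = 46.667%
Salt term: 16.6 × (-3) = -49.8
GC term: 0.41 × 46.667 = 19.133; length term: −675/45 = −15
Tm = 81.5 + (-49.8) + 19.133 − 15 = 35.833 → 35.8°C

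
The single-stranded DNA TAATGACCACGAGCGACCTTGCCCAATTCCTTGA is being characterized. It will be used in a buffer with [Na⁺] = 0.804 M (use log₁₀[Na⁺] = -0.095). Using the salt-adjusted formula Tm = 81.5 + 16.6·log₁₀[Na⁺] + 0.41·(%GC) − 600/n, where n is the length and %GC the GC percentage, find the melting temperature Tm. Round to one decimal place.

82.8°C

Length n = 34. Base counts: C=11, A=9, T=8, G=6
G+C = 17, so %GC = 17/34 × 100 = 50%
Salt term: 16.6 × (-0.095) = -1.577
GC term: 0.41 × 50 = 20.5; length term: −600/34 = −17.647
Tm = 81.5 + (-1.577) + 20.5 − 17.647 = 82.776 → 82.8°C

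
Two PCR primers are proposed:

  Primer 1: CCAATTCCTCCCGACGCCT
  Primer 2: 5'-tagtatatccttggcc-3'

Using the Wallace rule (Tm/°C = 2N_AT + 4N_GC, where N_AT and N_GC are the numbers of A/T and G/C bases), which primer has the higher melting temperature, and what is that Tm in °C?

Primer 1: A+T=7, G+C=12 → Tm = 2(7)+4(12) = 62°C
Primer 2: A+T=9, G+C=7 → Tm = 2(9)+4(7) = 46°C
62°C vs 46°C → primer 1 is higher.

Primer 1, 62°C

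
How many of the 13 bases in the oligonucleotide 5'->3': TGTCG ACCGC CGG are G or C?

Base counts: T=2, G=5, C=5, A=1
G+C = 5 + 5 = 10

10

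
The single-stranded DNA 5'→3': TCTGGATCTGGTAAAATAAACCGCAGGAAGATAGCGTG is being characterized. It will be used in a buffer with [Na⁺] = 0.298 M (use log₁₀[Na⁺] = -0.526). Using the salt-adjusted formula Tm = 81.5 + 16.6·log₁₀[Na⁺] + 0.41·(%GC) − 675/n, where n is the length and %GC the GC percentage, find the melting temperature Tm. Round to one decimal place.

73.3°C

Length n = 38. Base counts: T=8, C=6, G=11, A=13
G+C = 17, so %GC = 17/38 × 100 = 44.737%
Salt term: 16.6 × (-0.526) = -8.732
GC term: 0.41 × 44.737 = 18.342; length term: −675/38 = −17.763
Tm = 81.5 + (-8.732) + 18.342 − 17.763 = 73.347 → 73.3°C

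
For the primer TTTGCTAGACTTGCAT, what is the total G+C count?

6

Scanning the sequence gives T=7, G=3, A=3, C=3.
Total G or C: 3 + 3 = 6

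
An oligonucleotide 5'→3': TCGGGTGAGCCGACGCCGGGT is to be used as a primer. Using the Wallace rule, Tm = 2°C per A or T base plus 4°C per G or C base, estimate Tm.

74°C

Base counts: C=6, G=10, A=2, T=3
AT pairs contribute 5, GC pairs contribute 16.
Tm = 2(5) + 4(16) = 10 + 64 = 74°C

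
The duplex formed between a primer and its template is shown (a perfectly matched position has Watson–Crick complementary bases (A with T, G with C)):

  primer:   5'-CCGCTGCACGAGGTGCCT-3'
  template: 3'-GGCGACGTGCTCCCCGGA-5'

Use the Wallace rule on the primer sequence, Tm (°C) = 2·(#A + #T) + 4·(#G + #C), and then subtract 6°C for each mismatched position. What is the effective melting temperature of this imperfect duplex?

56°C

Primer base counts: A=2, T=3, G=6, C=7 → A+T=5, G+C=13
Perfect-match Tm = 2(5) + 4(13) = 10 + 52 = 62°C
Mismatches (positions where the bases are not complementary): 1 (at position 14)
Effective Tm = 62 − 1×6 = 62 − 6 = 56°C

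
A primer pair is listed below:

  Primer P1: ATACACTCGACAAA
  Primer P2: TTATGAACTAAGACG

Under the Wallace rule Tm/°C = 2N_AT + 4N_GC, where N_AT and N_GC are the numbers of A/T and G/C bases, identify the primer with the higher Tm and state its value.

Primer P1: A+T=9, G+C=5 → Tm = 2(9)+4(5) = 38°C
Primer P2: A+T=10, G+C=5 → Tm = 2(10)+4(5) = 40°C
38°C vs 40°C → primer P2 is higher.

Primer P2, 40°C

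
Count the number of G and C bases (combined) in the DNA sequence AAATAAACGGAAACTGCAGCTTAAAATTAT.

Base counts: T=7, G=4, C=4, A=15
Total G or C: 4 + 4 = 8

8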